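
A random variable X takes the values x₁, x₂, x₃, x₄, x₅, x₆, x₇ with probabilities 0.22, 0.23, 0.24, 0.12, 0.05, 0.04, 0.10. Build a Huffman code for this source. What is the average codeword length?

Repeatedly combine the two least-probable nodes; the expected code length is the sum of the merged weights.
merge 1/25 + 1/20 → 9/100
merge 9/100 + 1/10 → 19/100
merge 3/25 + 19/100 → 31/100
merge 11/50 + 23/100 → 9/20
merge 6/25 + 31/100 → 11/20
merge 9/20 + 11/20 → 1
L = 9/100 + 19/100 + 31/100 + 9/20 + 11/20 + 1 = 259/100 = 2.59 bits/symbol.

2.59 bits/symbol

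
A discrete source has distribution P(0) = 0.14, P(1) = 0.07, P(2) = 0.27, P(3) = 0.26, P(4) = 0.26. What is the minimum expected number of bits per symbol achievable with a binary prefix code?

2.21 bits/symbol

Repeatedly combine the two least-probable nodes; the expected code length is the sum of the merged weights.
merge 7/100 + 7/50 → 21/100
merge 21/100 + 13/50 → 47/100
merge 13/50 + 27/100 → 53/100
merge 47/100 + 53/100 → 1
L = 21/100 + 47/100 + 53/100 + 1 = 221/100 = 2.21 bits/symbol.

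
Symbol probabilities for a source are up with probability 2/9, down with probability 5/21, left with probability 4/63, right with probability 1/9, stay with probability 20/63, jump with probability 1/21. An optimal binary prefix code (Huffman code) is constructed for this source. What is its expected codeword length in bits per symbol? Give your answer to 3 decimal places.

2.333 bits/symbol

Repeatedly combine the two least-probable nodes; the expected code length is the sum of the merged weights.
merge 1/21 + 4/63 → 1/9
merge 1/9 + 1/9 → 2/9
merge 2/9 + 2/9 → 4/9
merge 5/21 + 20/63 → 5/9
merge 4/9 + 5/9 → 1
L = 1/9 + 2/9 + 4/9 + 5/9 + 1 = 7/3 ≈ 2.333 bits/symbol.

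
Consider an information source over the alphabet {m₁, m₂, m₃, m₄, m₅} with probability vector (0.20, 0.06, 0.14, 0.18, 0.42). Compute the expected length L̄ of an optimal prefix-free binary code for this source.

Repeatedly combine the two least-probable nodes; the expected code length is the sum of the merged weights.
merge 3/50 + 7/50 → 1/5
merge 9/50 + 1/5 → 19/50
merge 1/5 + 19/50 → 29/50
merge 21/50 + 29/50 → 1
L = 1/5 + 19/50 + 29/50 + 1 = 54/25 = 2.16 bits/symbol.

2.16 bits/symbol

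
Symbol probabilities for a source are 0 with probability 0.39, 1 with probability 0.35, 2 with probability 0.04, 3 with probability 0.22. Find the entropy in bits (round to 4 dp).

1.7262 bits

H = −Σ pᵢ log₂ pᵢ.
−0.39·log₂(0.39) = 0.5298
−0.35·log₂(0.35) = 0.5301
−0.04·log₂(0.04) = 0.1858
−0.22·log₂(0.22) = 0.4806
Sum ≈ 1.7262 → 1.7262 bits.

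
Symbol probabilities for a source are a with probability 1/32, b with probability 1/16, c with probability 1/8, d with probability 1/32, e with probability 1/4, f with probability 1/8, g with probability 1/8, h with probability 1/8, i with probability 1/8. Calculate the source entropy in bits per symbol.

2.9375 bits

Each probability is a power of 1/2, so log₂(1/p) is an integer.
H = Σ p·log₂(1/p) = 1/32·5 + 1/16·4 + 1/8·3 + 1/32·5 + 1/4·2 + 1/8·3 + 1/8·3 + 1/8·3 + 1/8·3 = 2.9375 bits.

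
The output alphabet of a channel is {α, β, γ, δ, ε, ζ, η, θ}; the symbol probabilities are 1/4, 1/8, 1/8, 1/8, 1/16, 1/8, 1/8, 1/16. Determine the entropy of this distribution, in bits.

Each probability is a power of 1/2, so log₂(1/p) is an integer.
H = Σ p·log₂(1/p) = 1/4·2 + 1/8·3 + 1/8·3 + 1/8·3 + 1/16·4 + 1/8·3 + 1/8·3 + 1/16·4 = 2.875 bits.

2.875 bits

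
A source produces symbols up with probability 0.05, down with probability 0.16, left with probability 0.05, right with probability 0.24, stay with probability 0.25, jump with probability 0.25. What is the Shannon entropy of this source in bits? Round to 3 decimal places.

2.349 bits

H = −Σ pᵢ log₂ pᵢ.
−0.05·log₂(0.05) = 0.2161
−0.16·log₂(0.16) = 0.4230
−0.05·log₂(0.05) = 0.2161
−0.24·log₂(0.24) = 0.4941
−0.25·log₂(0.25) = 0.5000
−0.25·log₂(0.25) = 0.5000
Sum ≈ 2.3493 → 2.349 bits.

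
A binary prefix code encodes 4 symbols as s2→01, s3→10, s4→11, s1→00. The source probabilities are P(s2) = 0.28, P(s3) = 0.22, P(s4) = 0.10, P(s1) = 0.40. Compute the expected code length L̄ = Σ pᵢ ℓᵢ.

2 bits/symbol

L̄ = Σ pᵢ·ℓᵢ = 0.28·2 + 0.22·2 + 0.10·2 + 0.40·2 = 2 bits/symbol.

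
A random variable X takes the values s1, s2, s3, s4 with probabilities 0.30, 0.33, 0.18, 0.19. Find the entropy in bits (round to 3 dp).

1.949 bits

H = −Σ pᵢ log₂ pᵢ.
−0.30·log₂(0.30) = 0.5211
−0.33·log₂(0.33) = 0.5278
−0.18·log₂(0.18) = 0.4453
−0.19·log₂(0.19) = 0.4552
Sum ≈ 1.9494 → 1.949 bits.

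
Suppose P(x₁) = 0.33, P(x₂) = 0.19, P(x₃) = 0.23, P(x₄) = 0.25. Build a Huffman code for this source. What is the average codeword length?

2 bits/symbol

Repeatedly combine the two least-probable nodes; the expected code length is the sum of the merged weights.
merge 19/100 + 23/100 → 21/50
merge 1/4 + 33/100 → 29/50
merge 21/50 + 29/50 → 1
L = 21/50 + 29/50 + 1 = 2 bits/symbol.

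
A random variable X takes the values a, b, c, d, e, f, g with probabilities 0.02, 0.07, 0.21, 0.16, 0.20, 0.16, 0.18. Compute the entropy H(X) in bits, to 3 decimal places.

2.610 bits

H = −Σ pᵢ log₂ pᵢ.
−0.02·log₂(0.02) = 0.1129
−0.07·log₂(0.07) = 0.2686
−0.21·log₂(0.21) = 0.4728
−0.16·log₂(0.16) = 0.4230
−0.20·log₂(0.20) = 0.4644
−0.16·log₂(0.16) = 0.4230
−0.18·log₂(0.18) = 0.4453
Sum ≈ 2.6100 → 2.610 bits.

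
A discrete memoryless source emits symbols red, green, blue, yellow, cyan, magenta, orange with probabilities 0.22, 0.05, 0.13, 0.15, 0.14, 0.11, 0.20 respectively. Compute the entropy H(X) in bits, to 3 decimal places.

H = −Σ pᵢ log₂ pᵢ.
−0.22·log₂(0.22) = 0.4806
−0.05·log₂(0.05) = 0.2161
−0.13·log₂(0.13) = 0.3826
−0.15·log₂(0.15) = 0.4105
−0.14·log₂(0.14) = 0.3971
−0.11·log₂(0.11) = 0.3503
−0.20·log₂(0.20) = 0.4644
Sum ≈ 2.7016 → 2.702 bits.

2.702 bits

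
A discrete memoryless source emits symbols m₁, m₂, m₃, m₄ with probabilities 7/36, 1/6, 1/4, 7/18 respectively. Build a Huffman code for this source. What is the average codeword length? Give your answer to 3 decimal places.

Repeatedly combine the two least-probable nodes; the expected code length is the sum of the merged weights.
merge 1/6 + 7/36 → 13/36
merge 1/4 + 13/36 → 11/18
merge 7/18 + 11/18 → 1
L = 13/36 + 11/18 + 1 = 71/36 ≈ 1.972 bits/symbol.

1.972 bits/symbol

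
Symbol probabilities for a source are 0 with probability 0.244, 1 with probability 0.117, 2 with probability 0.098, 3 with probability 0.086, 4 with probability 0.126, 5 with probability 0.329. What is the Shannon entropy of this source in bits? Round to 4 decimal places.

H = −Σ pᵢ log₂ pᵢ.
−0.244·log₂(0.244) = 0.4966
−0.117·log₂(0.117) = 0.3622
−0.098·log₂(0.098) = 0.3284
−0.086·log₂(0.086) = 0.3044
−0.126·log₂(0.126) = 0.3766
−0.329·log₂(0.329) = 0.5277
Sum ≈ 2.3957 → 2.3957 bits.

2.3957 bits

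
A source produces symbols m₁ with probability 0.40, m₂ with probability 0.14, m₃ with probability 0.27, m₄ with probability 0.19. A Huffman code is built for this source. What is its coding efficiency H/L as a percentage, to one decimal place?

98.0%

Entropy H = −Σ p log₂ p ≈ 1.8911 bits.
Huffman merges: 7/50+19/100→33/100; 27/100+33/100→3/5; 2/5+3/5→1. L = 193/100 ≈ 1.9300.
Efficiency = H/L = 1.8911/1.9300 = 98.0%.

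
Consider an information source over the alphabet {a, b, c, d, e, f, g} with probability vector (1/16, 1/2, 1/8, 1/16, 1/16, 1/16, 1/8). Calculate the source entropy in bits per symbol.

Each probability is a power of 1/2, so log₂(1/p) is an integer.
H = Σ p·log₂(1/p) = 1/16·4 + 1/2·1 + 1/8·3 + 1/16·4 + 1/16·4 + 1/16·4 + 1/8·3 = 2.25 bits.

2.25 bits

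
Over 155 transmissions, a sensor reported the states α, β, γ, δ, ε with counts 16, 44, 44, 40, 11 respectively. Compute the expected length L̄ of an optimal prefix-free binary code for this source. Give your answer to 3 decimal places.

Probabilities are the counts divided by 155.
Repeatedly combine the two least-probable nodes; the expected code length is the sum of the merged weights.
merge 11/155 + 16/155 → 27/155
merge 27/155 + 8/31 → 67/155
merge 44/155 + 44/155 → 88/155
merge 67/155 + 88/155 → 1
L = 27/155 + 67/155 + 88/155 + 1 = 337/155 ≈ 2.174 bits/symbol.

2.174 bits/symbol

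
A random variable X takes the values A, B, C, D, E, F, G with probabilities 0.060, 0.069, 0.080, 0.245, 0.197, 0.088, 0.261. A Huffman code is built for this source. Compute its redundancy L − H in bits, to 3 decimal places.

Entropy H = −Σ p log₂ p ≈ 2.5744 bits.
Huffman merges: 3/50+69/1000→129/1000; 2/25+11/125→21/125; 129/1000+21/125→297/1000; 197/1000+49/200→221/500; 261/1000+297/1000→279/500; 221/500+279/500→1. L = 1297/500 ≈ 2.5940.
L − H = 2.5940 − 2.5744 = 0.020 bits.

0.020 bits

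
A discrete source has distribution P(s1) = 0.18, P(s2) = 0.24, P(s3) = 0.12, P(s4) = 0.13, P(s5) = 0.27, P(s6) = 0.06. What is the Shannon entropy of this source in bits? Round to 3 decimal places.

2.443 bits

H = −Σ pᵢ log₂ pᵢ.
−0.18·log₂(0.18) = 0.4453
−0.24·log₂(0.24) = 0.4941
−0.12·log₂(0.12) = 0.3671
−0.13·log₂(0.13) = 0.3826
−0.27·log₂(0.27) = 0.5100
−0.06·log₂(0.06) = 0.2435
Sum ≈ 2.4427 → 2.443 bits.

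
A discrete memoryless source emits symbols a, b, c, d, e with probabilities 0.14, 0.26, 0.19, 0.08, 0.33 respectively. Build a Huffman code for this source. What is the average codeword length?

Repeatedly combine the two least-probable nodes; the expected code length is the sum of the merged weights.
merge 2/25 + 7/50 → 11/50
merge 19/100 + 11/50 → 41/100
merge 13/50 + 33/100 → 59/100
merge 41/100 + 59/100 → 1
L = 11/50 + 41/100 + 59/100 + 1 = 111/50 = 2.22 bits/symbol.

2.22 bits/symbol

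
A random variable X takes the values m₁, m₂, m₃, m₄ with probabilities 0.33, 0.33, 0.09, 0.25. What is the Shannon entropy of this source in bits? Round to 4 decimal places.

H = −Σ pᵢ log₂ pᵢ.
−0.33·log₂(0.33) = 0.5278
−0.33·log₂(0.33) = 0.5278
−0.09·log₂(0.09) = 0.3127
−0.25·log₂(0.25) = 0.5000
Sum ≈ 1.8683 → 1.8683 bits.

1.8683 bits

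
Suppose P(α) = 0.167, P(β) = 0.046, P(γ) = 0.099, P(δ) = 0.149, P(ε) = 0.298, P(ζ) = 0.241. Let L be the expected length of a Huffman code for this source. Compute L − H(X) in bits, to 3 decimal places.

0.049 bits

Entropy H = −Σ p log₂ p ≈ 2.3903 bits.
Huffman merges: 23/500+99/1000→29/200; 29/200+149/1000→147/500; 167/1000+241/1000→51/125; 147/500+149/500→74/125; 51/125+74/125→1. L = 2439/1000 ≈ 2.4390.
L − H = 2.4390 − 2.3903 = 0.049 bits.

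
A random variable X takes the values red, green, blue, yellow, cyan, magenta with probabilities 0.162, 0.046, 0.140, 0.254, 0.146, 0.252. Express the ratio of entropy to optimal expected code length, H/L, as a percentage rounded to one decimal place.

97.7%

Entropy H = −Σ p log₂ p ≈ 2.4354 bits.
Huffman merges: 23/500+7/50→93/500; 73/500+81/500→77/250; 93/500+63/250→219/500; 127/500+77/250→281/500; 219/500+281/500→1. L = 1247/500 ≈ 2.4940.
Efficiency = H/L = 2.4354/2.4940 = 97.7%.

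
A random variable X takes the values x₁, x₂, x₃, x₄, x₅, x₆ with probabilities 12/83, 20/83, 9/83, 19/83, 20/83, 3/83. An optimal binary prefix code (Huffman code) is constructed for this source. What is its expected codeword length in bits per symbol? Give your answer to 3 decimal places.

2.434 bits/symbol

Repeatedly combine the two least-probable nodes; the expected code length is the sum of the merged weights.
merge 3/83 + 9/83 → 12/83
merge 12/83 + 12/83 → 24/83
merge 19/83 + 20/83 → 39/83
merge 20/83 + 24/83 → 44/83
merge 39/83 + 44/83 → 1
L = 12/83 + 24/83 + 39/83 + 44/83 + 1 = 202/83 ≈ 2.434 bits/symbol.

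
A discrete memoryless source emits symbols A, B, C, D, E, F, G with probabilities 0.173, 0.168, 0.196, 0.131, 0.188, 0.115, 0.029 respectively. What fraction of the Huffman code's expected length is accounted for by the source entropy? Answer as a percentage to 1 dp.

Entropy H = −Σ p log₂ p ≈ 2.6754 bits.
Huffman merges: 29/1000+23/200→18/125; 131/1000+18/125→11/40; 21/125+173/1000→341/1000; 47/250+49/250→48/125; 11/40+341/1000→77/125; 48/125+77/125→1. L = 69/25 ≈ 2.7600.
Efficiency = H/L = 2.6754/2.7600 = 96.9%.

96.9%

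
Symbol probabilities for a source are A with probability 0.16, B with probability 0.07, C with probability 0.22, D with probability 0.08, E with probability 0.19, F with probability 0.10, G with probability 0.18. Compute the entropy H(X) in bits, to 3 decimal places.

H = −Σ pᵢ log₂ pᵢ.
−0.16·log₂(0.16) = 0.4230
−0.07·log₂(0.07) = 0.2686
−0.22·log₂(0.22) = 0.4806
−0.08·log₂(0.08) = 0.2915
−0.19·log₂(0.19) = 0.4552
−0.10·log₂(0.10) = 0.3322
−0.18·log₂(0.18) = 0.4453
Sum ≈ 2.6964 → 2.696 bits.

2.696 bits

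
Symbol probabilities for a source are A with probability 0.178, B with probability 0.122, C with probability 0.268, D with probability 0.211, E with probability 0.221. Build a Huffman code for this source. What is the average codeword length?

2.3 bits/symbol

Repeatedly combine the two least-probable nodes; the expected code length is the sum of the merged weights.
merge 61/500 + 89/500 → 3/10
merge 211/1000 + 221/1000 → 54/125
merge 67/250 + 3/10 → 71/125
merge 54/125 + 71/125 → 1
L = 3/10 + 54/125 + 71/125 + 1 = 23/10 = 2.3 bits/symbol.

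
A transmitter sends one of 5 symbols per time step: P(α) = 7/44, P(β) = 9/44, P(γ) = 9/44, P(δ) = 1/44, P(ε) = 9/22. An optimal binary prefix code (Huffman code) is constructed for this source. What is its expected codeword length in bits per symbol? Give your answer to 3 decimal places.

Repeatedly combine the two least-probable nodes; the expected code length is the sum of the merged weights.
merge 1/44 + 7/44 → 2/11
merge 2/11 + 9/44 → 17/44
merge 9/44 + 17/44 → 13/22
merge 9/22 + 13/22 → 1
L = 2/11 + 17/44 + 13/22 + 1 = 95/44 ≈ 2.159 bits/symbol.

2.159 bits/symbol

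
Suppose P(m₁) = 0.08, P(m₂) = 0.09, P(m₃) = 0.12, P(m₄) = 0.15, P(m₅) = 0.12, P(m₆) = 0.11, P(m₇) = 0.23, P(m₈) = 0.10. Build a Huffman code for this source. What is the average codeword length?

Repeatedly combine the two least-probable nodes; the expected code length is the sum of the merged weights.
merge 2/25 + 9/100 → 17/100
merge 1/10 + 11/100 → 21/100
merge 3/25 + 3/25 → 6/25
merge 3/20 + 17/100 → 8/25
merge 21/100 + 23/100 → 11/25
merge 6/25 + 8/25 → 14/25
merge 11/25 + 14/25 → 1
L = 17/100 + 21/100 + 6/25 + 8/25 + 11/25 + 14/25 + 1 = 147/50 = 2.94 bits/symbol.

2.94 bits/symbol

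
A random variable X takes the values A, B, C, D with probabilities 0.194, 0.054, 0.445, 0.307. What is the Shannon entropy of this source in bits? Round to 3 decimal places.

H = −Σ pᵢ log₂ pᵢ.
−0.194·log₂(0.194) = 0.4590
−0.054·log₂(0.054) = 0.2274
−0.445·log₂(0.445) = 0.5198
−0.307·log₂(0.307) = 0.5230
Sum ≈ 1.7292 → 1.729 bits.

1.729 bits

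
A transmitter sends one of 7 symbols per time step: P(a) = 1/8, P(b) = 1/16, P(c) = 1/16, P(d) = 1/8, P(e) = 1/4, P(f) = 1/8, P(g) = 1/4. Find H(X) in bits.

2.625 bits

Each probability is a power of 1/2, so log₂(1/p) is an integer.
H = Σ p·log₂(1/p) = 1/8·3 + 1/16·4 + 1/16·4 + 1/8·3 + 1/4·2 + 1/8·3 + 1/4·2 = 2.625 bits.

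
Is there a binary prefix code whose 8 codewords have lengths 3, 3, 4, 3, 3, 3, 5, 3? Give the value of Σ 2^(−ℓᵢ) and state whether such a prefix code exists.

With common denominator 2^5 = 32: Σ 2^(−ℓᵢ) = 4/32 + 4/32 + 2/32 + 4/32 + 4/32 + 4/32 + 1/32 + 4/32 = 27/32 = 0.84375.
Kraft's inequality requires Σ ≤ 1; here Σ = 0.84375 ≤ 1, so such a prefix code exists.

0.84375; yes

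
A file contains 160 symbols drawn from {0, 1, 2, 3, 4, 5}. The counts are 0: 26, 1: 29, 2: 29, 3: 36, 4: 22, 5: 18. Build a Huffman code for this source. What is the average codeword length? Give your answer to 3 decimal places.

Probabilities are the counts divided by 160.
Repeatedly combine the two least-probable nodes; the expected code length is the sum of the merged weights.
merge 9/80 + 11/80 → 1/4
merge 13/80 + 29/160 → 11/32
merge 29/160 + 9/40 → 13/32
merge 1/4 + 11/32 → 19/32
merge 13/32 + 19/32 → 1
L = 1/4 + 11/32 + 13/32 + 19/32 + 1 = 83/32 ≈ 2.594 bits/symbol.

2.594 bits/symbol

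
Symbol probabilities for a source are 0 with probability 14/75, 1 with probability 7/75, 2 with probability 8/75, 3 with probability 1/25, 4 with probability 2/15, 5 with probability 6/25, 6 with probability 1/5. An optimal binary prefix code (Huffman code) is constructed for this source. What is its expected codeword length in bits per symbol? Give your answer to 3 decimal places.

Repeatedly combine the two least-probable nodes; the expected code length is the sum of the merged weights.
merge 1/25 + 7/75 → 2/15
merge 8/75 + 2/15 → 6/25
merge 2/15 + 14/75 → 8/25
merge 1/5 + 6/25 → 11/25
merge 6/25 + 8/25 → 14/25
merge 11/25 + 14/25 → 1
L = 2/15 + 6/25 + 8/25 + 11/25 + 14/25 + 1 = 202/75 ≈ 2.693 bits/symbol.

2.693 bits/symbol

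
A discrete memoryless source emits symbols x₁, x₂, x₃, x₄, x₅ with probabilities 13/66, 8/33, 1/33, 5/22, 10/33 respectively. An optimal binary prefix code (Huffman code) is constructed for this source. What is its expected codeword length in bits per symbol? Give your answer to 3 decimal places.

2.227 bits/symbol

Repeatedly combine the two least-probable nodes; the expected code length is the sum of the merged weights.
merge 1/33 + 13/66 → 5/22
merge 5/22 + 5/22 → 5/11
merge 8/33 + 10/33 → 6/11
merge 5/11 + 6/11 → 1
L = 5/22 + 5/11 + 6/11 + 1 = 49/22 ≈ 2.227 bits/symbol.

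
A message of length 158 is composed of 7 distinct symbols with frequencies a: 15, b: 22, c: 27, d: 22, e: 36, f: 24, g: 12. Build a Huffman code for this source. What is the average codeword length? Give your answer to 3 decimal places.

Probabilities are the counts divided by 158.
Repeatedly combine the two least-probable nodes; the expected code length is the sum of the merged weights.
merge 6/79 + 15/158 → 27/158
merge 11/79 + 11/79 → 22/79
merge 12/79 + 27/158 → 51/158
merge 27/158 + 18/79 → 63/158
merge 22/79 + 51/158 → 95/158
merge 63/158 + 95/158 → 1
L = 27/158 + 22/79 + 51/158 + 63/158 + 95/158 + 1 = 219/79 ≈ 2.772 bits/symbol.

2.772 bits/symbol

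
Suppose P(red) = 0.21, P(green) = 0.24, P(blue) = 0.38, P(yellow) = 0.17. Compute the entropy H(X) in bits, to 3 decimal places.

H = −Σ pᵢ log₂ pᵢ.
−0.21·log₂(0.21) = 0.4728
−0.24·log₂(0.24) = 0.4941
−0.38·log₂(0.38) = 0.5305
−0.17·log₂(0.17) = 0.4346
Sum ≈ 1.9320 → 1.932 bits.

1.932 bits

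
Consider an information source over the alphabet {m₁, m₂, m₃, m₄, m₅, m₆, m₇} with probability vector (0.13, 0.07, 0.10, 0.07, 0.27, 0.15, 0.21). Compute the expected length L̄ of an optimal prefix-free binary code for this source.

2.66 bits/symbol

Repeatedly combine the two least-probable nodes; the expected code length is the sum of the merged weights.
merge 7/100 + 7/100 → 7/50
merge 1/10 + 13/100 → 23/100
merge 7/50 + 3/20 → 29/100
merge 21/100 + 23/100 → 11/25
merge 27/100 + 29/100 → 14/25
merge 11/25 + 14/25 → 1
L = 7/50 + 23/100 + 29/100 + 11/25 + 14/25 + 1 = 133/50 = 2.66 bits/symbol.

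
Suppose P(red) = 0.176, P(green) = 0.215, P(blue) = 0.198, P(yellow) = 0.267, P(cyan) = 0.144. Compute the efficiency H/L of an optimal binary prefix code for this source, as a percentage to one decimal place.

98.8%

Entropy H = −Σ p log₂ p ≈ 2.2918 bits.
Huffman merges: 18/125+22/125→8/25; 99/500+43/200→413/1000; 267/1000+8/25→587/1000; 413/1000+587/1000→1. L = 58/25 ≈ 2.3200.
Efficiency = H/L = 2.2918/2.3200 = 98.8%.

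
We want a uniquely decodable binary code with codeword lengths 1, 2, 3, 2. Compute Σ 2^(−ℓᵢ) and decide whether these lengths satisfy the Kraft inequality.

With common denominator 2^3 = 8: Σ 2^(−ℓᵢ) = 4/8 + 2/8 + 1/8 + 2/8 = 9/8 = 1.125.
Kraft's inequality requires Σ ≤ 1; here Σ = 1.125 > 1, so no such prefix code exists.

1.125; no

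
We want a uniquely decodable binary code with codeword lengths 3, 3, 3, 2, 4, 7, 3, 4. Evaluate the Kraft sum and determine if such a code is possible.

With common denominator 2^7 = 128: Σ 2^(−ℓᵢ) = 16/128 + 16/128 + 16/128 + 32/128 + 8/128 + 1/128 + 16/128 + 8/128 = 113/128 = 0.8828125.
Kraft's inequality requires Σ ≤ 1; here Σ = 0.8828125 ≤ 1, so such a prefix code exists.

0.8828125; yes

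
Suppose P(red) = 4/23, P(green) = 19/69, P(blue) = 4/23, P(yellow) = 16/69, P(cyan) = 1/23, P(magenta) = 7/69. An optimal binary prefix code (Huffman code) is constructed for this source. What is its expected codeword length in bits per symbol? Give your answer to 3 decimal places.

Repeatedly combine the two least-probable nodes; the expected code length is the sum of the merged weights.
merge 1/23 + 7/69 → 10/69
merge 10/69 + 4/23 → 22/69
merge 4/23 + 16/69 → 28/69
merge 19/69 + 22/69 → 41/69
merge 28/69 + 41/69 → 1
L = 10/69 + 22/69 + 28/69 + 41/69 + 1 = 170/69 ≈ 2.464 bits/symbol.

2.464 bits/symbol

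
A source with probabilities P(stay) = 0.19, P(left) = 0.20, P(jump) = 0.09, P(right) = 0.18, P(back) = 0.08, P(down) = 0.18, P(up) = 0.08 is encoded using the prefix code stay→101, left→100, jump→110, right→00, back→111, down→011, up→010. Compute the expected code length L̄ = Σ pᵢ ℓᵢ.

2.82 bits/symbol

L̄ = Σ pᵢ·ℓᵢ = 0.19·3 + 0.20·3 + 0.09·3 + 0.18·2 + 0.08·3 + 0.18·3 + 0.08·3 = 2.82 bits/symbol.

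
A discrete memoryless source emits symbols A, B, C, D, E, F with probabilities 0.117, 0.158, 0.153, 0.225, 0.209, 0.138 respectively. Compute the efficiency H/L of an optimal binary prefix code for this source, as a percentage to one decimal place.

99.3%

Entropy H = −Σ p log₂ p ≈ 2.5477 bits.
Huffman merges: 117/1000+69/500→51/200; 153/1000+79/500→311/1000; 209/1000+9/40→217/500; 51/200+311/1000→283/500; 217/500+283/500→1. L = 1283/500 ≈ 2.5660.
Efficiency = H/L = 2.5477/2.5660 = 99.3%.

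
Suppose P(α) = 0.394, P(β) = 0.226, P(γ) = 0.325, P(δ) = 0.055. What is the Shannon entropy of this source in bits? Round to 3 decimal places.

1.771 bits

H = −Σ pᵢ log₂ pᵢ.
−0.394·log₂(0.394) = 0.5294
−0.226·log₂(0.226) = 0.4849
−0.325·log₂(0.325) = 0.5270
−0.055·log₂(0.055) = 0.2301
Sum ≈ 1.7715 → 1.771 bits.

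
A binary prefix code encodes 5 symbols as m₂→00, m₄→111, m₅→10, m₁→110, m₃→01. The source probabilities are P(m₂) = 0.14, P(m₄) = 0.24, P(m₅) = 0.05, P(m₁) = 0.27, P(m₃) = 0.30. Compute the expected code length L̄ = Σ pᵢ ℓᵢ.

2.51 bits/symbol

L̄ = Σ pᵢ·ℓᵢ = 0.14·2 + 0.24·3 + 0.05·2 + 0.27·3 + 0.30·2 = 2.51 bits/symbol.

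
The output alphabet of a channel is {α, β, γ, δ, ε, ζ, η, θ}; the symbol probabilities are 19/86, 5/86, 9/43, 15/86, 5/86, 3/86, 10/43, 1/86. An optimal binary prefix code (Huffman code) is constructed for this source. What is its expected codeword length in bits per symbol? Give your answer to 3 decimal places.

Repeatedly combine the two least-probable nodes; the expected code length is the sum of the merged weights.
merge 1/86 + 3/86 → 2/43
merge 2/43 + 5/86 → 9/86
merge 5/86 + 9/86 → 7/43
merge 7/43 + 15/86 → 29/86
merge 9/43 + 19/86 → 37/86
merge 10/43 + 29/86 → 49/86
merge 37/86 + 49/86 → 1
L = 2/43 + 9/86 + 7/43 + 29/86 + 37/86 + 49/86 + 1 = 114/43 ≈ 2.651 bits/symbol.

2.651 bits/symbol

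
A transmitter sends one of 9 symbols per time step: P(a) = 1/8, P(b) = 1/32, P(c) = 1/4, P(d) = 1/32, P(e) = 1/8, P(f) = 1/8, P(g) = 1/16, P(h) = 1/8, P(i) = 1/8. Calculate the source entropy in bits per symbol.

Each probability is a power of 1/2, so log₂(1/p) is an integer.
H = Σ p·log₂(1/p) = 1/8·3 + 1/32·5 + 1/4·2 + 1/32·5 + 1/8·3 + 1/8·3 + 1/16·4 + 1/8·3 + 1/8·3 = 2.9375 bits.

2.9375 bits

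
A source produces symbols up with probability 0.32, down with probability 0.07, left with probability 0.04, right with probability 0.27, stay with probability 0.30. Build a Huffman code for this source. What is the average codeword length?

Repeatedly combine the two least-probable nodes; the expected code length is the sum of the merged weights.
merge 1/25 + 7/100 → 11/100
merge 11/100 + 27/100 → 19/50
merge 3/10 + 8/25 → 31/50
merge 19/50 + 31/50 → 1
L = 11/100 + 19/50 + 31/50 + 1 = 211/100 = 2.11 bits/symbol.

2.11 bits/symbol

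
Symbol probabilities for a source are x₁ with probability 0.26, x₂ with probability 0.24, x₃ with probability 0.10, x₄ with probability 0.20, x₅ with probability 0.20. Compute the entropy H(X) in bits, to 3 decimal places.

2.260 bits

H = −Σ pᵢ log₂ pᵢ.
−0.26·log₂(0.26) = 0.5053
−0.24·log₂(0.24) = 0.4941
−0.10·log₂(0.10) = 0.3322
−0.20·log₂(0.20) = 0.4644
−0.20·log₂(0.20) = 0.4644
Sum ≈ 2.2604 → 2.260 bits.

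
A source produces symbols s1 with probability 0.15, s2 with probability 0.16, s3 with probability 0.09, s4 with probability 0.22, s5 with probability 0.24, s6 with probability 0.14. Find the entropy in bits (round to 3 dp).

H = −Σ pᵢ log₂ pᵢ.
−0.15·log₂(0.15) = 0.4105
−0.16·log₂(0.16) = 0.4230
−0.09·log₂(0.09) = 0.3127
−0.22·log₂(0.22) = 0.4806
−0.24·log₂(0.24) = 0.4941
−0.14·log₂(0.14) = 0.3971
Sum ≈ 2.5180 → 2.518 bits.

2.518 bits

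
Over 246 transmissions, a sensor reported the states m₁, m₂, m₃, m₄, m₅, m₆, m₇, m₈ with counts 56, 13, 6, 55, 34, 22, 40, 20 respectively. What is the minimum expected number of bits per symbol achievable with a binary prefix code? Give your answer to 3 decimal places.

Probabilities are the counts divided by 246.
Repeatedly combine the two least-probable nodes; the expected code length is the sum of the merged weights.
merge 1/41 + 13/246 → 19/246
merge 19/246 + 10/123 → 13/82
merge 11/123 + 17/123 → 28/123
merge 13/82 + 20/123 → 79/246
merge 55/246 + 28/123 → 37/82
merge 28/123 + 79/246 → 45/82
merge 37/82 + 45/82 → 1
L = 19/246 + 13/82 + 28/123 + 79/246 + 37/82 + 45/82 + 1 = 685/246 ≈ 2.785 bits/symbol.

2.785 bits/symbol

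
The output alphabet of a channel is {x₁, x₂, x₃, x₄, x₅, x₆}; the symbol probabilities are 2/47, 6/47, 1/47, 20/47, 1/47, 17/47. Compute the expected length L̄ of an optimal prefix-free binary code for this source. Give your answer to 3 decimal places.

1.915 bits/symbol

Repeatedly combine the two least-probable nodes; the expected code length is the sum of the merged weights.
merge 1/47 + 1/47 → 2/47
merge 2/47 + 2/47 → 4/47
merge 4/47 + 6/47 → 10/47
merge 10/47 + 17/47 → 27/47
merge 20/47 + 27/47 → 1
L = 2/47 + 4/47 + 10/47 + 27/47 + 1 = 90/47 ≈ 1.915 bits/symbol.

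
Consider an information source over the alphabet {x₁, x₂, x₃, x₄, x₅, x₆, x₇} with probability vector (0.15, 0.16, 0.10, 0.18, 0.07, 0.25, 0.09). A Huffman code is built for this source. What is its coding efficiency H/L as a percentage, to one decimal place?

98.6%

Entropy H = −Σ p log₂ p ≈ 2.6923 bits.
Huffman merges: 7/100+9/100→4/25; 1/10+3/20→1/4; 4/25+4/25→8/25; 9/50+1/4→43/100; 1/4+8/25→57/100; 43/100+57/100→1. L = 273/100 ≈ 2.7300.
Efficiency = H/L = 2.6923/2.7300 = 98.6%.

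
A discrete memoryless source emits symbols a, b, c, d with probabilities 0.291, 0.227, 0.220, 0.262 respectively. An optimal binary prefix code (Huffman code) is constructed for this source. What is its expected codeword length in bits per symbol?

Repeatedly combine the two least-probable nodes; the expected code length is the sum of the merged weights.
merge 11/50 + 227/1000 → 447/1000
merge 131/500 + 291/1000 → 553/1000
merge 447/1000 + 553/1000 → 1
L = 447/1000 + 553/1000 + 1 = 2 bits/symbol.

2 bits/symbol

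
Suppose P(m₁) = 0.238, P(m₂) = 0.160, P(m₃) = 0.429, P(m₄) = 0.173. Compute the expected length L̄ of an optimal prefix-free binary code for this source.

1.904 bits/symbol

Repeatedly combine the two least-probable nodes; the expected code length is the sum of the merged weights.
merge 4/25 + 173/1000 → 333/1000
merge 119/500 + 333/1000 → 571/1000
merge 429/1000 + 571/1000 → 1
L = 333/1000 + 571/1000 + 1 = 238/125 = 1.904 bits/symbol.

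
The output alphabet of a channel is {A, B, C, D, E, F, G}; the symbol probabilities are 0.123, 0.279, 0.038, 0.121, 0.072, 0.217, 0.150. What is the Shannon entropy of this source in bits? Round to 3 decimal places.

H = −Σ pᵢ log₂ pᵢ.
−0.123·log₂(0.123) = 0.3719
−0.279·log₂(0.279) = 0.5138
−0.038·log₂(0.038) = 0.1793
−0.121·log₂(0.121) = 0.3687
−0.072·log₂(0.072) = 0.2733
−0.217·log₂(0.217) = 0.4783
−0.150·log₂(0.150) = 0.4105
Sum ≈ 2.5958 → 2.596 bits.

2.596 bits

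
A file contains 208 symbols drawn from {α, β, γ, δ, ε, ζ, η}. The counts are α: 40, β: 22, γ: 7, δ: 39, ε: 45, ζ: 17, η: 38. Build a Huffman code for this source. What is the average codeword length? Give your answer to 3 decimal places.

2.707 bits/symbol

Probabilities are the counts divided by 208.
Repeatedly combine the two least-probable nodes; the expected code length is the sum of the merged weights.
merge 7/208 + 17/208 → 3/26
merge 11/104 + 3/26 → 23/104
merge 19/104 + 3/16 → 77/208
merge 5/26 + 45/208 → 85/208
merge 23/104 + 77/208 → 123/208
merge 85/208 + 123/208 → 1
L = 3/26 + 23/104 + 77/208 + 85/208 + 123/208 + 1 = 563/208 ≈ 2.707 bits/symbol.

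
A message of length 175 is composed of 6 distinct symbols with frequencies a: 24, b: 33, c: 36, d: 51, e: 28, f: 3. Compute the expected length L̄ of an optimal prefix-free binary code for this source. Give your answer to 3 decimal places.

2.469 bits/symbol

Probabilities are the counts divided by 175.
Repeatedly combine the two least-probable nodes; the expected code length is the sum of the merged weights.
merge 3/175 + 24/175 → 27/175
merge 27/175 + 4/25 → 11/35
merge 33/175 + 36/175 → 69/175
merge 51/175 + 11/35 → 106/175
merge 69/175 + 106/175 → 1
L = 27/175 + 11/35 + 69/175 + 106/175 + 1 = 432/175 ≈ 2.469 bits/symbol.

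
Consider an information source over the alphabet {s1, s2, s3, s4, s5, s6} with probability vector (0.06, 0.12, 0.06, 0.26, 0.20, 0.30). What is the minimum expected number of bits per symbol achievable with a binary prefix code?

Repeatedly combine the two least-probable nodes; the expected code length is the sum of the merged weights.
merge 3/50 + 3/50 → 3/25
merge 3/25 + 3/25 → 6/25
merge 1/5 + 6/25 → 11/25
merge 13/50 + 3/10 → 14/25
merge 11/25 + 14/25 → 1
L = 3/25 + 6/25 + 11/25 + 14/25 + 1 = 59/25 = 2.36 bits/symbol.

2.36 bits/symbol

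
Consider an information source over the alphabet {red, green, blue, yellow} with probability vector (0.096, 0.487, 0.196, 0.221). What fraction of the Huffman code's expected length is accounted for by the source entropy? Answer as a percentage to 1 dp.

98.2%

Entropy H = −Σ p log₂ p ≈ 1.7722 bits.
Huffman merges: 12/125+49/250→73/250; 221/1000+73/250→513/1000; 487/1000+513/1000→1. L = 361/200 ≈ 1.8050.
Efficiency = H/L = 1.7722/1.8050 = 98.2%.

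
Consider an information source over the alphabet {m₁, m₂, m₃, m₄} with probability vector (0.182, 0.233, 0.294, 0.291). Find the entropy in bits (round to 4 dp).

1.9745 bits

H = −Σ pᵢ log₂ pᵢ.
−0.182·log₂(0.182) = 0.4474
−0.233·log₂(0.233) = 0.4897
−0.294·log₂(0.294) = 0.5192
−0.291·log₂(0.291) = 0.5182
Sum ≈ 1.9745 → 1.9745 bits.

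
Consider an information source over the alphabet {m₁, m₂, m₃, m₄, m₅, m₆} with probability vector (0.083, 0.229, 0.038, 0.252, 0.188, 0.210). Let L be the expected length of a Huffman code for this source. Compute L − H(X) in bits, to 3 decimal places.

Entropy H = −Σ p log₂ p ≈ 2.3915 bits.
Huffman merges: 19/500+83/1000→121/1000; 121/1000+47/250→309/1000; 21/100+229/1000→439/1000; 63/250+309/1000→561/1000; 439/1000+561/1000→1. L = 243/100 ≈ 2.4300.
L − H = 2.4300 − 2.3915 = 0.038 bits.

0.038 bits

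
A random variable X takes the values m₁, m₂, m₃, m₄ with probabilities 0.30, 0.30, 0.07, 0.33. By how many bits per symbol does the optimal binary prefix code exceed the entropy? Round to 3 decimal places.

Entropy H = −Σ p log₂ p ≈ 1.8386 bits.
Huffman merges: 7/100+3/10→37/100; 3/10+33/100→63/100; 37/100+63/100→1. L = 2 ≈ 2.0000.
L − H = 2.0000 − 1.8386 = 0.161 bits.

0.161 bits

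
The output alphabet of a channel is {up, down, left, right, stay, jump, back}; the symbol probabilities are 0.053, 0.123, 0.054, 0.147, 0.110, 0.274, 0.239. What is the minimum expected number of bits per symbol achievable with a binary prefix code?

2.594 bits/symbol

Repeatedly combine the two least-probable nodes; the expected code length is the sum of the merged weights.
merge 53/1000 + 27/500 → 107/1000
merge 107/1000 + 11/100 → 217/1000
merge 123/1000 + 147/1000 → 27/100
merge 217/1000 + 239/1000 → 57/125
merge 27/100 + 137/500 → 68/125
merge 57/125 + 68/125 → 1
L = 107/1000 + 217/1000 + 27/100 + 57/125 + 68/125 + 1 = 1297/500 = 2.594 bits/symbol.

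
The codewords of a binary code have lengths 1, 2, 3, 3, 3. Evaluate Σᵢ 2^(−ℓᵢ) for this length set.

With common denominator 2^3 = 8: Σ 2^(−ℓᵢ) = 4/8 + 2/8 + 1/8 + 1/8 + 1/8 = 9/8 = 1.125.

1.125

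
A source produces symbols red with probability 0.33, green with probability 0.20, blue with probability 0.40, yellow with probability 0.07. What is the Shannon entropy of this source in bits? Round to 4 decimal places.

1.7895 bits

H = −Σ pᵢ log₂ pᵢ.
−0.33·log₂(0.33) = 0.5278
−0.20·log₂(0.20) = 0.4644
−0.40·log₂(0.40) = 0.5288
−0.07·log₂(0.07) = 0.2686
Sum ≈ 1.7895 → 1.7895 bits.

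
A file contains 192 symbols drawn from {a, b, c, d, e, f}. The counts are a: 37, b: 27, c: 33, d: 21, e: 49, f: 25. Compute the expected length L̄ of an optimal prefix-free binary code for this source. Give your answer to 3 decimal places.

2.552 bits/symbol

Probabilities are the counts divided by 192.
Repeatedly combine the two least-probable nodes; the expected code length is the sum of the merged weights.
merge 7/64 + 25/192 → 23/96
merge 9/64 + 11/64 → 5/16
merge 37/192 + 23/96 → 83/192
merge 49/192 + 5/16 → 109/192
merge 83/192 + 109/192 → 1
L = 23/96 + 5/16 + 83/192 + 109/192 + 1 = 245/96 ≈ 2.552 bits/symbol.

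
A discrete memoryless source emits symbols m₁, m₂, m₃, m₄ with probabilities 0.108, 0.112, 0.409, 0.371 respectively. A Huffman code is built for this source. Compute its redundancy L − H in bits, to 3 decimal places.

Entropy H = −Σ p log₂ p ≈ 1.7588 bits.
Huffman merges: 27/250+14/125→11/50; 11/50+371/1000→591/1000; 409/1000+591/1000→1. L = 1811/1000 ≈ 1.8110.
L − H = 1.8110 − 1.7588 = 0.052 bits.

0.052 bits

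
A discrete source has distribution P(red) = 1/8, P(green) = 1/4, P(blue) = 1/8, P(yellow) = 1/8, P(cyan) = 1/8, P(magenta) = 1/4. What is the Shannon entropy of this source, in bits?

Each probability is a power of 1/2, so log₂(1/p) is an integer.
H = Σ p·log₂(1/p) = 1/8·3 + 1/4·2 + 1/8·3 + 1/8·3 + 1/8·3 + 1/4·2 = 2.5 bits.

2.5 bits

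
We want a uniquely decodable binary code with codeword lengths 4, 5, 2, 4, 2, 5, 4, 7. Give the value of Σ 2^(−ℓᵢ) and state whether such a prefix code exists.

0.7578125; yes

With common denominator 2^7 = 128: Σ 2^(−ℓᵢ) = 8/128 + 4/128 + 32/128 + 8/128 + 32/128 + 4/128 + 8/128 + 1/128 = 97/128 = 0.7578125.
Kraft's inequality requires Σ ≤ 1; here Σ = 0.7578125 ≤ 1, so such a prefix code exists.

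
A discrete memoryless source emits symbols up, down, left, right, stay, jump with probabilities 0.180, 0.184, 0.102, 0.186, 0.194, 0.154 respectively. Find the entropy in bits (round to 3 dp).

H = −Σ pᵢ log₂ pᵢ.
−0.180·log₂(0.180) = 0.4453
−0.184·log₂(0.184) = 0.4494
−0.102·log₂(0.102) = 0.3359
−0.186·log₂(0.186) = 0.4514
−0.194·log₂(0.194) = 0.4590
−0.154·log₂(0.154) = 0.4156
Sum ≈ 2.5566 → 2.557 bits.

2.557 bits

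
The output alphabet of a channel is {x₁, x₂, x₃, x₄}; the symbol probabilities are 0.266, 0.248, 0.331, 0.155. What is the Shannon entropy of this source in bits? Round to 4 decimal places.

1.9519 bits

H = −Σ pᵢ log₂ pᵢ.
−0.266·log₂(0.266) = 0.5082
−0.248·log₂(0.248) = 0.4989
−0.331·log₂(0.331) = 0.5280
−0.155·log₂(0.155) = 0.4169
Sum ≈ 1.9519 → 1.9519 bits.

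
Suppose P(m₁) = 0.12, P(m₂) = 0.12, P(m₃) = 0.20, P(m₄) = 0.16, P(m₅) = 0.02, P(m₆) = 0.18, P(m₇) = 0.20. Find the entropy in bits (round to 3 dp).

2.644 bits

H = −Σ pᵢ log₂ pᵢ.
−0.12·log₂(0.12) = 0.3671
−0.12·log₂(0.12) = 0.3671
−0.20·log₂(0.20) = 0.4644
−0.16·log₂(0.16) = 0.4230
−0.02·log₂(0.02) = 0.1129
−0.18·log₂(0.18) = 0.4453
−0.20·log₂(0.20) = 0.4644
Sum ≈ 2.6441 → 2.644 bits.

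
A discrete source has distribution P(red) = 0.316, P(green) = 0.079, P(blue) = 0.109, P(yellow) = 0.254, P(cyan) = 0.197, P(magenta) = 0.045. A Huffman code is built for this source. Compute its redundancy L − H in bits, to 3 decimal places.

0.029 bits

Entropy H = −Σ p log₂ p ≈ 2.3283 bits.
Huffman merges: 9/200+79/1000→31/250; 109/1000+31/250→233/1000; 197/1000+233/1000→43/100; 127/500+79/250→57/100; 43/100+57/100→1. L = 2357/1000 ≈ 2.3570.
L − H = 2.3570 − 2.3283 = 0.029 bits.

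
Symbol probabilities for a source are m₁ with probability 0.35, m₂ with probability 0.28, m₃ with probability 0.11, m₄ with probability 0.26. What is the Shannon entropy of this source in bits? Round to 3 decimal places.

H = −Σ pᵢ log₂ pᵢ.
−0.35·log₂(0.35) = 0.5301
−0.28·log₂(0.28) = 0.5142
−0.11·log₂(0.11) = 0.3503
−0.26·log₂(0.26) = 0.5053
Sum ≈ 1.8999 → 1.900 bits.

1.900 bits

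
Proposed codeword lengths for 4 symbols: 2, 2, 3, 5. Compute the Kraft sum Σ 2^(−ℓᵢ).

0.65625

With common denominator 2^5 = 32: Σ 2^(−ℓᵢ) = 8/32 + 8/32 + 4/32 + 1/32 = 21/32 = 0.65625.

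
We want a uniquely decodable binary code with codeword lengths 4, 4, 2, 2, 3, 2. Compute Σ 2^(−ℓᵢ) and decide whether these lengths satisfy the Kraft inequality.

With common denominator 2^4 = 16: Σ 2^(−ℓᵢ) = 1/16 + 1/16 + 4/16 + 4/16 + 2/16 + 4/16 = 16/16 = 1.
Kraft's inequality requires Σ ≤ 1; here Σ = 1 ≤ 1, so such a prefix code exists.

1; yes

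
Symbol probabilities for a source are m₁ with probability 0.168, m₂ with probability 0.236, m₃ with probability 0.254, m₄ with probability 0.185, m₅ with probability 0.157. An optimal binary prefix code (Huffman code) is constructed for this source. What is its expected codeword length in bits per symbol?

2.325 bits/symbol

Repeatedly combine the two least-probable nodes; the expected code length is the sum of the merged weights.
merge 157/1000 + 21/125 → 13/40
merge 37/200 + 59/250 → 421/1000
merge 127/500 + 13/40 → 579/1000
merge 421/1000 + 579/1000 → 1
L = 13/40 + 421/1000 + 579/1000 + 1 = 93/40 = 2.325 bits/symbol.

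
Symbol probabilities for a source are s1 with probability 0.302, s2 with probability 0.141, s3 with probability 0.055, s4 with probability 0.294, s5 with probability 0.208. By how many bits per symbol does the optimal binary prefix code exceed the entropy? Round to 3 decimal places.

0.055 bits

Entropy H = −Σ p log₂ p ≈ 2.1407 bits.
Huffman merges: 11/200+141/1000→49/250; 49/250+26/125→101/250; 147/500+151/500→149/250; 101/250+149/250→1. L = 549/250 ≈ 2.1960.
L − H = 2.1960 − 2.1407 = 0.055 bits.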